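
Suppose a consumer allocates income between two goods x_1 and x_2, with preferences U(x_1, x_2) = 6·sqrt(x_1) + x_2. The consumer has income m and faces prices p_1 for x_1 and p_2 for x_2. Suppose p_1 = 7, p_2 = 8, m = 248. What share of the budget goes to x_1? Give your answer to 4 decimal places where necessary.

Set MRS = p_1/p_2: 3·x_1^(−1/2) = p_1/p_2.
Solve: √x_1 = 3·p_2/p_1, so x_1*(p_1,p_2) = (3·p_2/p_1)², and x_2* = (m − p_1·x_1*)/p_2.
Plugging in: x_1* = (3·8/7)² = 11.7551, x_2* = 20.7143.
Expenditure on x_1: 7·11.7551 = 82.2857; share = 0.3318.

share on x_1 = 0.3318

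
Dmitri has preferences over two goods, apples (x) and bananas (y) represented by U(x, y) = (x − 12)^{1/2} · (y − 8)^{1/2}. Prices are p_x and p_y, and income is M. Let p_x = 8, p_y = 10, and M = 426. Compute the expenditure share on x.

MRS = (y−8)/(x−12). Tangency with p_x/p_y gives y−8 = (p_x/p_y)·(x−12).
Substituting into the budget: x* = 12 + 0.5·(M − 12·p_x − 8·p_y)/p_x, and y* = 8 + 0.5·(…)/p_y.
Discretionary income = 426 − 12·8 − 8·10 = 250; x* = 12 + 0.5·250/8 = 27.625; y* = 8 + 0.5·250/10 = 20.5.
Expenditure on x: 8·27.625 = 221; share = 0.5188.

share on x = 0.5188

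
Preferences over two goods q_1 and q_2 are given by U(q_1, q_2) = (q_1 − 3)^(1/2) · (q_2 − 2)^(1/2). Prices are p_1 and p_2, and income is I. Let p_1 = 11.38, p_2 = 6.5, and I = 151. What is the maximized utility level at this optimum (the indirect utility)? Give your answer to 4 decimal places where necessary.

V = 6.038

Discretionary income = 151 − 3·11.38 − 2·6.5 = 103.86; q_1* = 3 + 0.5·103.86/11.38 = 7.5633; q_2* = 2 + 0.5·103.86/6.5 = 9.9892.
Utility at the optimum: U(7.5633, 9.9892) = 6.038.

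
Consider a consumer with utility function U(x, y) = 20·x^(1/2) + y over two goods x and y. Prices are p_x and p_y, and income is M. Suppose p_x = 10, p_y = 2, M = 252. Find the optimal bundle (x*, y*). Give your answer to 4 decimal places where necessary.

Solve: √x = 10·p_y/p_x, so x*(p_x,p_y) = (10·p_y/p_x)², and y* = (M − p_x·x*)/p_y.
Plugging in: x* = (10·2/10)² = 4, y* = 106.

x* = 4, y* = 106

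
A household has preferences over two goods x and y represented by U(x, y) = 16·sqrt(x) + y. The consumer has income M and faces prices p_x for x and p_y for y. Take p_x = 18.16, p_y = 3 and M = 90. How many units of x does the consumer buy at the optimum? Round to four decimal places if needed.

Set MRS = p_x/p_y: 8·x^(−1/2) = p_x/p_y.
Thus x* = (8·p_y/p_x)² — independent of M — with the rest of income spent on y.
Plugging in: x* = (8·3/18.16)² = 1.7466.

x* = 1.7466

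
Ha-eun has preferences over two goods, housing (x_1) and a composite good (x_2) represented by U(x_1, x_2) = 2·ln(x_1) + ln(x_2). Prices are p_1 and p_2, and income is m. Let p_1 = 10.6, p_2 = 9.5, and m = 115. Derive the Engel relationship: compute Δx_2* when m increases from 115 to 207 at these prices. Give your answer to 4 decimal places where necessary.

Δx_2* = 3.2281

MU_x_1/MU_x_2 = (2·x_2)/(x_1); tangency sets this equal to p_1/p_2.
So 2·p_2·x_2 = p_1·x_1; combined with the budget, a share 2/3 of income goes to x_1.
Demand: x_1*(p_1,p_2,m) = 2/3·m/p_1 and x_2* = 1/3·m/p_2.
At p_1=10.6, p_2=9.5, m=115: x_2* = 1/3·115/9.5 = 4.0351.
At m' = 207: x_2* = 7.2632. Change: 7.2632 − 4.0351 = 3.2281.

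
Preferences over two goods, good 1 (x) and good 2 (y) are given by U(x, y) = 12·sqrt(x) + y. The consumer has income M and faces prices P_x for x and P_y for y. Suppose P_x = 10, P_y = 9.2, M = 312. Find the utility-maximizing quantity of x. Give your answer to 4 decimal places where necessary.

x* = 30.4704

Utility is quasi-linear in y; the FOC for x is 6/√x = P_x/P_y.
Thus x* = (6·P_y/P_x)² — independent of M — with the rest of income spent on y.
Plugging in: x* = (6·9.2/10)² = 30.4704.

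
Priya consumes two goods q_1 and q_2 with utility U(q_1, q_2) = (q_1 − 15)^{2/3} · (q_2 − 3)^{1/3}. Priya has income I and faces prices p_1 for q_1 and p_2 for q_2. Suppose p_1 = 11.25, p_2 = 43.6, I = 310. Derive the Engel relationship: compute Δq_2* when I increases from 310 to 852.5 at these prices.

Δq_2* = 4.1476

Let q_1' = q_1−15, q_2' = q_2−3. MRS = 2·q_2'/q_1' = p_1/p_2.
After buying the subsistence bundle (15, 3), a share 2/3 of the remaining income goes to q_1: q_1* = 15 + 2/3·(I − 15p_1 − 3p_2)/p_1.
Discretionary income = 310 − 15·11.25 − 3·43.6 = 10.45; q_2* = 3 + 1/3·10.45/43.6 = 3.0799.
At I' = 852.5: q_2* = 7.2274. Change: 7.2274 − 3.0799 = 4.1476.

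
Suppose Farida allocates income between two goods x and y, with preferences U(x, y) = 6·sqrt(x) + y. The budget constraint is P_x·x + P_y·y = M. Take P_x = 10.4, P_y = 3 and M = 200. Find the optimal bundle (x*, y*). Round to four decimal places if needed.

MU_x = 3/√x, MU_y = 1. Tangency: 3/√x = P_x/P_y.
Solve: √x = 3·P_y/P_x, so x*(P_x,P_y) = (3·P_y/P_x)², and y* = (M − P_x·x*)/P_y.
Plugging in: x* = (3·3/10.4)² = 0.7489, y* = 64.0705.

x* = 0.7489, y* = 64.0705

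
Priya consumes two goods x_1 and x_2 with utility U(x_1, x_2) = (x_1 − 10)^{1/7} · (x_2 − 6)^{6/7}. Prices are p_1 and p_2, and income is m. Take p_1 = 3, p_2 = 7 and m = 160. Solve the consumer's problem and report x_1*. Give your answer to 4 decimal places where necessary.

This is Cobb-Douglas in (x_1−10, x_2−6): tangency gives 1/7·p_2·(x_2−6) = 6/7·p_1·(x_1−10).
After buying the subsistence bundle (10, 6), a share 1/7 of the remaining income goes to x_1: x_1* = 10 + 1/7·(m − 10p_1 − 6p_2)/p_1.
Discretionary income = 160 − 10·3 − 6·7 = 88; x_1* = 10 + 1/7·88/3 = 14.1905.

x_1* = 14.1905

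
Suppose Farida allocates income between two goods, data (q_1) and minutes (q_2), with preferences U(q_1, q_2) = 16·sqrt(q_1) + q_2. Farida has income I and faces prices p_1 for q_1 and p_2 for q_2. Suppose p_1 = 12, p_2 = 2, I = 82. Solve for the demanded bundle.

Set MRS = p_1/p_2: 8·q_1^(−1/2) = p_1/p_2.
Solve: √q_1 = 8·p_2/p_1, so q_1*(p_1,p_2) = (8·p_2/p_1)², and q_2* = (I − p_1·q_1*)/p_2.
Plugging in: q_1* = (8·2/12)² = 1.7778, q_2* = 30.3333.

q_1* = 1.7778, q_2* = 30.3333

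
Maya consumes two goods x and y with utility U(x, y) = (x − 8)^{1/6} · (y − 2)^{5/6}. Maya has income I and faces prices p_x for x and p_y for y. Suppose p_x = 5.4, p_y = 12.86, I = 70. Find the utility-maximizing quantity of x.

x* = 8.0333

Discretionary income = 70 − 8·5.4 − 2·12.86 = 1.08; x* = 8 + 1/6·1.08/5.4 = 8.0333.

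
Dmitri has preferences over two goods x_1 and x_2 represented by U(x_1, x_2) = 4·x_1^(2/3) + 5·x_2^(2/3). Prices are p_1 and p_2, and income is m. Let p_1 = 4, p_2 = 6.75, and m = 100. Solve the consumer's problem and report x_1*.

x_1* = 14.8291

From the CES first-order condition, (4/5)·(x_2/x_1)^(1/3) = p_1/p_2.
Hence x_2/x_1 = ((5/4)·p_1/p_2)^(1/(1/3)), i.e. raised to the 3 power.
Substitute x_2 = (x_2/x_1)·x_1 into the budget: x_1* = m/(p_1 + p_2·(x_2/x_1)).
Numerically x_2/x_1 = 0.406442, so x_1* = 100/(4 + 6.75·0.406442) = 14.8291.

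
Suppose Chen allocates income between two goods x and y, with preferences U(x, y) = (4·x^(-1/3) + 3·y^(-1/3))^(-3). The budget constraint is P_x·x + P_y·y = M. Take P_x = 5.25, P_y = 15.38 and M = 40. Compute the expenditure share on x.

share on x = 0.4868

From the CES first-order condition, (4/3)·(y/x)^(4/3) = P_x/P_y.
Solve for the ratio: y/x = [(3/4)·P_x/P_y]^(0.75).
With the ratio pinned down, the budget gives x* = M/(P_x + P_y·(y/x)) and y* = (y/x)·x*.
Numerically y/x = 0.359914, so x* = 40/(5.25 + 15.38·0.359914) = 3.7087 and y* = 0.359914·3.7087 = 1.3348.
Expenditure on x: 5.25·3.7087 = 19.4706; share = 0.4868.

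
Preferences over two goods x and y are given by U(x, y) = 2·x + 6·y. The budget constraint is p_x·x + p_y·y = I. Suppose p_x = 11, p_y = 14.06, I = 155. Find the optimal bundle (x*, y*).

Linear utility — the consumer picks whichever good has higher MU/price: 2/11 = 0.1818 vs 6/14.06 = 0.4267.
y gives more utility per dollar, so spend all income on y: y* = I/p_y, x* = 0.
Numerically: x* = 0, y* = 11.0242.

x* = 0, y* = 11.0242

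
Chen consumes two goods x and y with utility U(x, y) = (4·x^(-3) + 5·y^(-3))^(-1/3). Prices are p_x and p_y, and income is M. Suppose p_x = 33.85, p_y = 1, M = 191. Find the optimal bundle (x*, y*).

x* = 5.2472, y* = 13.3827

MU_x ∝ 4·x^(-4), MU_y ∝ 5·y^(-4), so MRS = (4/5)·(y/x)^(4) = p_x/p_y.
Solve for the ratio: y/x = [(5/4)·p_x/p_y]^(0.25).
With the ratio pinned down, the budget gives x* = M/(p_x + p_y·(y/x)) and y* = (y/x)·x*.
Numerically y/x = 2.550452, so x* = 191/(33.85 + 1·2.550452) = 5.2472 and y* = 2.550452·5.2472 = 13.3827.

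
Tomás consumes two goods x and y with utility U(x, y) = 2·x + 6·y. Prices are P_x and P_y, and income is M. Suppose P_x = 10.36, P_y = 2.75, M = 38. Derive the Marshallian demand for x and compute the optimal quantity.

x* = 0

Perfect substitutes: compare marginal utility per dollar. 2/P_x vs 6/P_y → 0.1931 vs 2.1818.
y gives more utility per dollar, so spend all income on y: y* = M/P_y, x* = 0.
Numerically: x* = 0, y* = 13.8182.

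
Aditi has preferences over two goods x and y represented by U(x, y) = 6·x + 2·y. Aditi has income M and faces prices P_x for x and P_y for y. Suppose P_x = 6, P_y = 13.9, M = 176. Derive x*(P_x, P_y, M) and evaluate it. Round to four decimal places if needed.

Linear utility — the consumer picks whichever good has higher MU/price: 6/6 = 1 vs 2/13.9 = 0.1439.
x gives more utility per dollar, so spend all income on x: x* = M/P_x, y* = 0.
Numerically: x* = 29.3333, y* = 0.

x* = 29.3333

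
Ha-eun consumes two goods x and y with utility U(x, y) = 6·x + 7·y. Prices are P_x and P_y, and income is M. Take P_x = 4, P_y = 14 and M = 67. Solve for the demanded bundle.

x* = 16.75, y* = 0

Linear utility — the consumer picks whichever good has higher MU/price: 6/4 = 1.5 vs 7/14 = 0.5.
x gives more utility per dollar, so spend all income on x: x* = M/P_x, y* = 0.
Numerically: x* = 16.75, y* = 0.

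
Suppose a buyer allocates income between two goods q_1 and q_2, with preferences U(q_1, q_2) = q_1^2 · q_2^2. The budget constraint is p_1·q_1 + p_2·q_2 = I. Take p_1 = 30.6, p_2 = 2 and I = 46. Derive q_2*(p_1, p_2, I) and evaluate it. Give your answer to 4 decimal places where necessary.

q_2* = 11.5

Demand: q_1*(p_1,p_2,I) = 0.5·I/p_1 and q_2* = 0.5·I/p_2.
At p_1=30.6, p_2=2, I=46: q_2* = 0.5·46/2 = 11.5.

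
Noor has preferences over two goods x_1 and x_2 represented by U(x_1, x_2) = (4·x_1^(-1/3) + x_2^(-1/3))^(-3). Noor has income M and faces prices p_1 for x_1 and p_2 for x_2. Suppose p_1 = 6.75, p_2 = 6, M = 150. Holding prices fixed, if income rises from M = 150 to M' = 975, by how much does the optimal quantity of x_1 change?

Substitute x_2 = (x_2/x_1)·x_1 into the budget: x_1* = M/(p_1 + p_2·(x_2/x_1)).
Numerically x_2/x_1 = 0.386206, so x_1* = 150/(6.75 + 6·0.386206) = 16.5431.
At M' = 975: x_1* = 107.53. Change: 107.53 − 16.5431 = 90.9869.

Δx_1* = 90.9869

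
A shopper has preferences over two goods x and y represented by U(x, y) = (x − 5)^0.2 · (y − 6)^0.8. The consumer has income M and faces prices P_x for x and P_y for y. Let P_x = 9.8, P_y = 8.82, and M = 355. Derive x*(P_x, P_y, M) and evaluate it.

This is Cobb-Douglas in (x−5, y−6): tangency gives 0.2·P_y·(y−6) = 0.8·P_x·(x−5).
After buying the subsistence bundle (5, 6), a share 0.2 of the remaining income goes to x: x* = 5 + 0.2·(M − 5P_x − 6P_y)/P_x.
Discretionary income = 355 − 5·9.8 − 6·8.82 = 253.08; x* = 5 + 0.2·253.08/9.8 = 10.1649.

x* = 10.1649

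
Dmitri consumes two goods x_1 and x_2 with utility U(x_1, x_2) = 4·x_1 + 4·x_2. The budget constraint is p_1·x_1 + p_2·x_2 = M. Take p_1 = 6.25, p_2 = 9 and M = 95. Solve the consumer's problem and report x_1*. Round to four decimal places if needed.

x_1* = 15.2

Perfect substitutes: compare marginal utility per dollar. 4/p_1 vs 4/p_2 → 0.64 vs 0.4444.
x_1 gives more utility per dollar, so spend all income on x_1: x_1* = M/p_1, x_2* = 0.
Numerically: x_1* = 15.2, x_2* = 0.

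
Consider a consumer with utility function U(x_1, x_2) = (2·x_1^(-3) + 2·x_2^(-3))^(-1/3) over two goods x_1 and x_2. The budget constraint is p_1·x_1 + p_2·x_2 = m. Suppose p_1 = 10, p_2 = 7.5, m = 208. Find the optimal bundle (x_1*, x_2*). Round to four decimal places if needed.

x_1* = 11.5176, x_2* = 12.3765

With the ratio pinned down, the budget gives x_1* = m/(p_1 + p_2·(x_2/x_1)) and x_2* = (x_2/x_1)·x_1*.
Numerically x_2/x_1 = 1.07457, so x_1* = 208/(10 + 7.5·1.07457) = 11.5176 and x_2* = 1.07457·11.5176 = 12.3765.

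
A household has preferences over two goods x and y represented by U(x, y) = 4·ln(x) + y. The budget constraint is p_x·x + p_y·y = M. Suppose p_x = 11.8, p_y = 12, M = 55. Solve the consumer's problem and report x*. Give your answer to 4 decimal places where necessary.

Set MRS = p_x/p_y: (4/x)/1 = p_x/p_y.
So x*(p_x,p_y) = 4·p_y/p_x, independent of income; and y* = (M − 4·p_y)/p_y.
At the given prices: x* = 4·12/11.8 = 4.0678.

x* = 4.0678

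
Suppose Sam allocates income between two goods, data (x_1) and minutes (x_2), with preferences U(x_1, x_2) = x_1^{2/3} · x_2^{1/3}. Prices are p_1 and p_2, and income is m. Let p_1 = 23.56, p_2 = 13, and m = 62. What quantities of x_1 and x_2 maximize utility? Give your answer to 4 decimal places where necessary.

Tangency: MRS = 2·x_2/x_1 = p_1/p_2.
Rearranging, p_2·x_2 = (1/2)·p_1·x_1. Substituting into the budget gives p_1·x_1·(1 + (1/2)) = m.
Demand: x_1*(p_1,p_2,m) = 2/3·m/p_1 and x_2* = 1/3·m/p_2.
At p_1=23.56, p_2=13, m=62: x_1* = 2/3·62/23.56 = 1.7544, x_2* = 1.5897.

x_1* = 1.7544, x_2* = 1.5897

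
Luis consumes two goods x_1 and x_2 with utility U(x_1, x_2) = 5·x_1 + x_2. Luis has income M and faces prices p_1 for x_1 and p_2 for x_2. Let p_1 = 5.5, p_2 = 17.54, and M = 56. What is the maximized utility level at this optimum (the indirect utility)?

V = 50.9091

Linear utility — the consumer picks whichever good has higher MU/price: 5/5.5 = 0.9091 vs 1/17.54 = 0.057.
x_1 gives more utility per dollar, so spend all income on x_1: x_1* = M/p_1, x_2* = 0.
Numerically: x_1* = 10.1818, x_2* = 0.
Utility at the optimum: U(10.1818, 0) = 50.9091.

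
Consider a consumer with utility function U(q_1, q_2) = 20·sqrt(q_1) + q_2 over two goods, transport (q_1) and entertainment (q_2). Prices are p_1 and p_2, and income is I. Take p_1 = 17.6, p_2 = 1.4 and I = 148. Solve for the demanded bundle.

MU_q_1 = 10/√q_1, MU_q_2 = 1. Tangency: 10/√q_1 = p_1/p_2.
Solve: √q_1 = 10·p_2/p_1, so q_1*(p_1,p_2) = (10·p_2/p_1)², and q_2* = (I − p_1·q_1*)/p_2.
Plugging in: q_1* = (10·1.4/17.6)² = 0.6327, q_2* = 97.7597.

q_1* = 0.6327, q_2* = 97.7597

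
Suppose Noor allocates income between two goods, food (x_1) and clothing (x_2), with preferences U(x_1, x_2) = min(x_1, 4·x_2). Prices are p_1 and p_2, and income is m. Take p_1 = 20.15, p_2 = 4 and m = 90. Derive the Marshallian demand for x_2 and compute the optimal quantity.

x_2* = 1.0638

With perfect complements, no substitution: consume in ratio x_1:x_2 = 4:1.
Budget: p_1·x_1 + p_2·(1/4)·x_1 = m, so (4·p_1 + p_2)·x_1 = 4·m.
Demand: x_1*(p_1,p_2,m) = 4·m/(4·p_1 + p_2), x_2* = m/(4·p_1 + p_2).
Here 4·20.15 + 4 = 84.6, giving x_2* = 1.0638.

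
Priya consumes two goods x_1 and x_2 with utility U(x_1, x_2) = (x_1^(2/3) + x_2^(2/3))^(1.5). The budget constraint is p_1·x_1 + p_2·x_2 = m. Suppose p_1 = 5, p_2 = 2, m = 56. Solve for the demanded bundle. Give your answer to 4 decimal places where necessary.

Numerically x_2/x_1 = 15.625, so x_1* = 56/(5 + 2·15.625) = 1.5448 and x_2* = 15.625·1.5448 = 24.1379.

x_1* = 1.5448, x_2* = 24.1379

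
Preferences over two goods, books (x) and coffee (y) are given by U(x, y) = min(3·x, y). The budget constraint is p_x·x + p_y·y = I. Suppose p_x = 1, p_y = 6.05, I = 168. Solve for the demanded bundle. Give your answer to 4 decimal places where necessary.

Leontief preferences: the optimum is at the kink where x/1 = y/3, i.e. y = 3·x.
Budget: p_x·x + p_y·3·x = I, so (p_x + 3·p_y)·x = I.
Demand: x*(p_x,p_y,I) = I/(p_x + 3·p_y), y* = 3·I/(p_x + 3·p_y).
Here 1 + 3·6.05 = 19.15, giving x* = 8.7728 and y* = 26.3185.

x* = 8.7728, y* = 26.3185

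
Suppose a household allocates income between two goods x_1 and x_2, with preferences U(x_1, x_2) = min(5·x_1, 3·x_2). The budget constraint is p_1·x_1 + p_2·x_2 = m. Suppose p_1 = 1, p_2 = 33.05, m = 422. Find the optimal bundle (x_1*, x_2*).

Here 3·1 + 5·33.05 = 168.25, giving x_1* = 7.5245 and x_2* = 12.5409.

x_1* = 7.5245, x_2* = 12.5409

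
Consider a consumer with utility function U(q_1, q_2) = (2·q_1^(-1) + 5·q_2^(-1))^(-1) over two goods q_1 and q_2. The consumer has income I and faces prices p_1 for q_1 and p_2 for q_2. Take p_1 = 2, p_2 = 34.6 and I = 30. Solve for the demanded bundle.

q_1* = 1.9798, q_2* = 0.7526

From the CES first-order condition, (2/5)·(q_2/q_1)^(2) = p_1/p_2.
Solve for the ratio: q_2/q_1 = [(5/2)·p_1/p_2]^(0.5).
With the ratio pinned down, the budget gives q_1* = I/(p_1 + p_2·(q_2/q_1)) and q_2* = (q_2/q_1)·q_1*.
Numerically q_2/q_1 = 0.380143, so q_1* = 30/(2 + 34.6·0.380143) = 1.9798 and q_2* = 0.380143·1.9798 = 0.7526.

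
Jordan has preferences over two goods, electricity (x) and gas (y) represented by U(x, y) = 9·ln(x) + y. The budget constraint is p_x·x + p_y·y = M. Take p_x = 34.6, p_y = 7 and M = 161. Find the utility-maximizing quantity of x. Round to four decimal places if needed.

x* = 1.8208

So x*(p_x,p_y) = 9·p_y/p_x, independent of income; and y* = (M − 9·p_y)/p_y.
At the given prices: x* = 9·7/34.6 = 1.8208.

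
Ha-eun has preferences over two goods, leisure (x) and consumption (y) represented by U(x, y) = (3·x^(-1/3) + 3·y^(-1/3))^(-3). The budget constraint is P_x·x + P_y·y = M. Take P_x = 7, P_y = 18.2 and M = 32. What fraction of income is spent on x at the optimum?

share on x = 0.4406

MU_x ∝ 3·x^(-4/3), MU_y ∝ 3·y^(-4/3), so MRS = (y/x)^(4/3) = P_x/P_y.
Hence y/x = (P_x/P_y)^(1/(4/3)), i.e. raised to the 0.75 power.
With the ratio pinned down, the budget gives x* = M/(P_x + P_y·(y/x)) and y* = (y/x)·x*.
Numerically y/x = 0.488394, so x* = 32/(7 + 18.2·0.488394) = 2.014 and y* = 0.488394·2.014 = 0.9836.
Expenditure on x: 7·2.014 = 14.098; share = 0.4406.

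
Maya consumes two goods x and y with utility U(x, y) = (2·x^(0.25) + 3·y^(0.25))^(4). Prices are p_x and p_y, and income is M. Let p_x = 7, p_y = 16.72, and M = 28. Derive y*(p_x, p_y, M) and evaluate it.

Substitute y = (y/x)·x into the budget: x* = M/(p_x + p_y·(y/x)).
Numerically y/x = 0.537779, so x* = 28/(7 + 16.72·0.537779) = 1.7509 and y* = 0.537779·1.7509 = 0.9416.

y* = 0.9416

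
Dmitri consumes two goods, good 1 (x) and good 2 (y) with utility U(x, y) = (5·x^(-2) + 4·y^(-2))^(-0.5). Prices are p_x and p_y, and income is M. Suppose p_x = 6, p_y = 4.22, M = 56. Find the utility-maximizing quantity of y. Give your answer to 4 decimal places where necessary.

y* = 5.618

From the CES first-order condition, (5/4)·(y/x)^(3) = p_x/p_y.
Hence y/x = ((4/5)·p_x/p_y)^(1/(3)), i.e. raised to the 1/3 power.
With the ratio pinned down, the budget gives x* = M/(p_x + p_y·(y/x)) and y* = (y/x)·x*.
Numerically y/x = 1.043862, so x* = 56/(6 + 4.22·1.043862) = 5.382 and y* = 1.043862·5.382 = 5.618.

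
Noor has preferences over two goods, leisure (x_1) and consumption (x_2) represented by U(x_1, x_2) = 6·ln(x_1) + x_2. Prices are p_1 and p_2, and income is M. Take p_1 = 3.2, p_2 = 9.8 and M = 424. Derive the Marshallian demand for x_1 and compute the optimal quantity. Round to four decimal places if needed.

Set MRS = p_1/p_2: (6/x_1)/1 = p_1/p_2.
So x_1*(p_1,p_2) = 6·p_2/p_1, independent of income; and x_2* = (M − 6·p_2)/p_2.
At the given prices: x_1* = 6·9.8/3.2 = 18.375.

x_1* = 18.375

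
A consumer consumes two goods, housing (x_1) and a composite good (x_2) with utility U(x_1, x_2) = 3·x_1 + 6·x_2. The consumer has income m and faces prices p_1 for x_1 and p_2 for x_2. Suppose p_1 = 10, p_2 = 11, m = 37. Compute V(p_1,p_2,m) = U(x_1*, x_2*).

Linear utility — the consumer picks whichever good has higher MU/price: 3/10 = 0.3 vs 6/11 = 0.5455.
x_2 gives more utility per dollar, so spend all income on x_2: x_2* = m/p_2, x_1* = 0.
Numerically: x_1* = 0, x_2* = 3.3636.
Utility at the optimum: U(0, 3.3636) = 20.1818.

V = 20.1818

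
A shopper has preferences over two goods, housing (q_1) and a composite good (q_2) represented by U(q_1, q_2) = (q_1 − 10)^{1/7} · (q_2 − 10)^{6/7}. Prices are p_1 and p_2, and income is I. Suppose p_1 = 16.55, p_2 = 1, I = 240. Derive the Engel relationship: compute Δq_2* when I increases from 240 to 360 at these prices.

Δq_2* = 102.8571

Let q_1' = q_1−10, q_2' = q_2−10. MRS = (1/6)·q_2'/q_1' = p_1/p_2.
Substituting into the budget: q_1* = 10 + 1/7·(I − 10·p_1 − 10·p_2)/p_1, and q_2* = 10 + 6/7·(…)/p_2.
Discretionary income = 240 − 10·16.55 − 10·1 = 64.5; q_2* = 10 + 6/7·64.5/1 = 65.2857.
At I' = 360: q_2* = 168.1429. Change: 168.1429 − 65.2857 = 102.8571.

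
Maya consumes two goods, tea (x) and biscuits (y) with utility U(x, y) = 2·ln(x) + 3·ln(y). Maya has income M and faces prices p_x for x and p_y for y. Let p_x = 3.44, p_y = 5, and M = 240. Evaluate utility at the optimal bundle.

Demand: x*(p_x,p_y,M) = 0.4·M/p_x and y* = 0.6·M/p_y.
At p_x=3.44, p_y=5, M=240: x* = 0.4·240/3.44 = 27.907, y* = 28.8.
Utility at the optimum: U(27.907, 28.8) = 16.7389.

V = 16.7389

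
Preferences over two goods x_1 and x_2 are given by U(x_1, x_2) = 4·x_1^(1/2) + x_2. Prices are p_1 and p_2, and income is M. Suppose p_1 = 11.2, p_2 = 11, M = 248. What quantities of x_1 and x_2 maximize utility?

x_1* = 3.8584, x_2* = 18.6169

Plugging in: x_1* = (2·11/11.2)² = 3.8584, x_2* = 18.6169.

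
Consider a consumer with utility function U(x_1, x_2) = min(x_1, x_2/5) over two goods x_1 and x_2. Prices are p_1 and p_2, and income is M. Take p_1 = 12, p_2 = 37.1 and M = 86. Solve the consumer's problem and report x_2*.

x_2* = 2.1772

Leontief preferences: the optimum is at the kink where x_1/1 = x_2/5, i.e. x_2 = 5·x_1.
Budget: p_1·x_1 + p_2·5·x_1 = M, so (p_1 + 5·p_2)·x_1 = M.
Demand: x_1*(p_1,p_2,M) = M/(p_1 + 5·p_2), x_2* = 5·M/(p_1 + 5·p_2).
Here 12 + 5·37.1 = 197.5, giving x_2* = 2.1772.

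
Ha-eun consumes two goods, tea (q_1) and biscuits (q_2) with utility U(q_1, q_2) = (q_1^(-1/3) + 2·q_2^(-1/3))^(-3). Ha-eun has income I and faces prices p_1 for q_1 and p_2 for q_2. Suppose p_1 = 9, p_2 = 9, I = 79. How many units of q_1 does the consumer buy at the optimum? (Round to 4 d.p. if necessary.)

Substitute q_2 = (q_2/q_1)·q_1 into the budget: q_1* = I/(p_1 + p_2·(q_2/q_1)).
Numerically q_2/q_1 = 1.681793, so q_1* = 79/(9 + 9·1.681793) = 3.2731.

q_1* = 3.2731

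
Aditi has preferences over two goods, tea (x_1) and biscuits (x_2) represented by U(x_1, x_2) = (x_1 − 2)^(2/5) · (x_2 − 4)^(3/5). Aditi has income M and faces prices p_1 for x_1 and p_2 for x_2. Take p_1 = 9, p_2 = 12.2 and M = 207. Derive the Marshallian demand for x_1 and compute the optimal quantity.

x_1* = 8.2311

MRS = (2/3)·(x_2−4)/(x_1−2). Tangency with p_1/p_2 gives x_2−4 = (3/2)·(p_1/p_2)·(x_1−2).
Substituting into the budget: x_1* = 2 + 0.4·(M − 2·p_1 − 4·p_2)/p_1, and x_2* = 4 + 0.6·(…)/p_2.
Discretionary income = 207 − 2·9 − 4·12.2 = 140.2; x_1* = 2 + 0.4·140.2/9 = 8.2311.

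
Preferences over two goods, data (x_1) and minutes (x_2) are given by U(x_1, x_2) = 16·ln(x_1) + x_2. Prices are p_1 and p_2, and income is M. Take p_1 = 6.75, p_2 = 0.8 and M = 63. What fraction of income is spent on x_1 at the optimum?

share on x_1 = 0.2032

Set MRS = p_1/p_2: (16/x_1)/1 = p_1/p_2.
So x_1*(p_1,p_2) = 16·p_2/p_1, independent of income; and x_2* = (M − 16·p_2)/p_2.
At the given prices: x_1* = 16·0.8/6.75 = 1.8963, and x_2* = 62.75.
Expenditure on x_1: 6.75·1.8963 = 12.8; share = 0.2032.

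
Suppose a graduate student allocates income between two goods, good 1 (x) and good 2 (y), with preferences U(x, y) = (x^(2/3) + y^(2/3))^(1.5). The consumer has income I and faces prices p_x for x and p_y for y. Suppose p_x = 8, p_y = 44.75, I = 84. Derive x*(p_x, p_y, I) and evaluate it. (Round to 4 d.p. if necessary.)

MU_x ∝ x^(-1/3), MU_y ∝ y^(-1/3), so MRS = (y/x)^(1/3) = p_x/p_y.
Hence y/x = (p_x/p_y)^(1/(1/3)), i.e. raised to the 3 power.
With the ratio pinned down, the budget gives x* = I/(p_x + p_y·(y/x)) and y* = (y/x)·x*.
Numerically y/x = 0.005713, so x* = 84/(8 + 44.75·0.005713) = 10.1748.

x* = 10.1748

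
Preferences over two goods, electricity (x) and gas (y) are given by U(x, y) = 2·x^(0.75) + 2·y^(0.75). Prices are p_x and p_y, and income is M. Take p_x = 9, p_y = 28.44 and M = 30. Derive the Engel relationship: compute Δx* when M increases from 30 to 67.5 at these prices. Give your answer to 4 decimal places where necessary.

Δx* = 4.0387

MU_x ∝ 2·x^(-0.25), MU_y ∝ 2·y^(-0.25), so MRS = (y/x)^(0.25) = p_x/p_y.
Solve for the ratio: y/x = [p_x/p_y]^(4).
With the ratio pinned down, the budget gives x* = M/(p_x + p_y·(y/x)) and y* = (y/x)·x*.
Numerically y/x = 0.010029, so x* = 30/(9 + 28.44·0.010029) = 3.2309.
At M' = 67.5: x* = 7.2696. Change: 7.2696 − 3.2309 = 4.0387.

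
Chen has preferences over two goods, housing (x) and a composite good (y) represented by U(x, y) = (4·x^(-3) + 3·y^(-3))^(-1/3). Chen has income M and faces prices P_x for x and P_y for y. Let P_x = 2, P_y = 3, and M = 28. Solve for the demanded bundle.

With the ratio pinned down, the budget gives x* = M/(P_x + P_y·(y/x)) and y* = (y/x)·x*.
Numerically y/x = 0.840896, so x* = 28/(2 + 3·0.840896) = 6.191 and y* = 0.840896·6.191 = 5.206.

x* = 6.191, y* = 5.206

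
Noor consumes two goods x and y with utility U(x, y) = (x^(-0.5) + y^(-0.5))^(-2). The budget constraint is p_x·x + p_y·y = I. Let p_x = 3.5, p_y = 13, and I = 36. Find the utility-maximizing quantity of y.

y* = 1.6827

From the CES first-order condition, (y/x)^(1.5) = p_x/p_y.
Hence y/x = (p_x/p_y)^(1/(1.5)), i.e. raised to the 2/3 power.
With the ratio pinned down, the budget gives x* = I/(p_x + p_y·(y/x)) and y* = (y/x)·x*.
Numerically y/x = 0.416949, so x* = 36/(3.5 + 13·0.416949) = 4.0357 and y* = 0.416949·4.0357 = 1.6827.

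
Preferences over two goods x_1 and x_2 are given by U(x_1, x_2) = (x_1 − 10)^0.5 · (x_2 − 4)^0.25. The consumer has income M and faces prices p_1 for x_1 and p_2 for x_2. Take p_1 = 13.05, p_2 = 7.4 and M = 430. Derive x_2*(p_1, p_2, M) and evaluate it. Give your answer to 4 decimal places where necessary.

x_2* = 16.1577

Let x_1' = x_1−10, x_2' = x_2−4. MRS = 2·x_2'/x_1' = p_1/p_2.
Substituting into the budget: x_1* = 10 + 2/3·(M − 10·p_1 − 4·p_2)/p_1, and x_2* = 4 + 1/3·(…)/p_2.
Discretionary income = 430 − 10·13.05 − 4·7.4 = 269.9; x_2* = 4 + 1/3·269.9/7.4 = 16.1577.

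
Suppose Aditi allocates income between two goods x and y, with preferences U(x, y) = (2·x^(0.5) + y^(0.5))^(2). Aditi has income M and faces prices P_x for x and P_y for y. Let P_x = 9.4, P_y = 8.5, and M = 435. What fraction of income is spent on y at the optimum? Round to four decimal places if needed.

share on y = 0.2166

Substitute y = (y/x)·x into the budget: x* = M/(P_x + P_y·(y/x)).
Numerically y/x = 0.305744, so x* = 435/(9.4 + 8.5·0.305744) = 36.2536 and y* = 0.305744·36.2536 = 11.0843.
Expenditure on y: 8.5·11.0843 = 94.2166; share = 0.2166.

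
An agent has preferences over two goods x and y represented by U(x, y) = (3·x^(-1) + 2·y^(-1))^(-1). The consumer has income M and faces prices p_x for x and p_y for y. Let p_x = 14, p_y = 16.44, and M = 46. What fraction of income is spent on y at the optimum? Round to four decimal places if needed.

From the CES first-order condition, (3/2)·(y/x)^(2) = p_x/p_y.
Hence y/x = ((2/3)·p_x/p_y)^(1/(2)), i.e. raised to the 0.5 power.
Substitute y = (y/x)·x into the budget: x* = M/(p_x + p_y·(y/x)).
Numerically y/x = 0.753473, so x* = 46/(14 + 16.44·0.753473) = 1.7433 and y* = 0.753473·1.7433 = 1.3135.
Expenditure on y: 16.44·1.3135 = 21.5941; share = 0.4694.

share on y = 0.4694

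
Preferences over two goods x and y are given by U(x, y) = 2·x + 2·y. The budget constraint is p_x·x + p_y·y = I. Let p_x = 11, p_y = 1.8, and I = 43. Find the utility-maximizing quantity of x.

Linear utility — the consumer picks whichever good has higher MU/price: 2/11 = 0.1818 vs 2/1.8 = 1.1111.
y gives more utility per dollar, so spend all income on y: y* = I/p_y, x* = 0.
Numerically: x* = 0, y* = 23.8889.

x* = 0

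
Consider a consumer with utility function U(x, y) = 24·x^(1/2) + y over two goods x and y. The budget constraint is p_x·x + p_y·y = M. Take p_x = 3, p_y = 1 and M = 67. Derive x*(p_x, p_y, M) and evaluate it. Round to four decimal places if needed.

MU_x = 12/√x, MU_y = 1. Tangency: 12/√x = p_x/p_y.
Thus x* = (12·p_y/p_x)² — independent of M — with the rest of income spent on y.
Plugging in: x* = (12·1/3)² = 16.

x* = 16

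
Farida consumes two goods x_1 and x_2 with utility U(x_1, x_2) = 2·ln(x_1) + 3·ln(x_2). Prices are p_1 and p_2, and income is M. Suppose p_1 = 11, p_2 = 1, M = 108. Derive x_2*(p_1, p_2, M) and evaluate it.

x_2* = 64.8

The MRS is (2/3)·x_2/x_1. Set MRS = p_1/p_2.
So 2·p_2·x_2 = 3·p_1·x_1; combined with the budget, a share 0.4 of income goes to x_1.
Demand: x_1*(p_1,p_2,M) = 0.4·M/p_1 and x_2* = 0.6·M/p_2.
At p_1=11, p_2=1, M=108: x_2* = 0.6·108/1 = 64.8.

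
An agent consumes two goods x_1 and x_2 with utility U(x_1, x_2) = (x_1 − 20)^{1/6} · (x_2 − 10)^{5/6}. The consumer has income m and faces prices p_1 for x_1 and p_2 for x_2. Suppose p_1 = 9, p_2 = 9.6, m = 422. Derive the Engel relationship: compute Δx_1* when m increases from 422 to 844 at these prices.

Δx_1* = 7.8148

Substituting into the budget: x_1* = 20 + 1/6·(m − 20·p_1 − 10·p_2)/p_1, and x_2* = 10 + 5/6·(…)/p_2.
Discretionary income = 422 − 20·9 − 10·9.6 = 146; x_1* = 20 + 1/6·146/9 = 22.7037.
At m' = 844: x_1* = 30.5185. Change: 30.5185 − 22.7037 = 7.8148.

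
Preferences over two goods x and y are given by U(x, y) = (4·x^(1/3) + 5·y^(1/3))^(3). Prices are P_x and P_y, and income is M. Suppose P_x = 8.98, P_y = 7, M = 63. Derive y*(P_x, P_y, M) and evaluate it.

y* = 5.5155

MRS = MU_x/MU_y = (4/5)·(y/x)^(2/3). Set equal to P_x/P_y.
Solve for the ratio: y/x = [(5/4)·P_x/P_y]^(1.5).
Substitute y = (y/x)·x into the budget: x* = M/(P_x + P_y·(y/x)).
Numerically y/x = 2.030638, so x* = 63/(8.98 + 7·2.030638) = 2.7162 and y* = 2.030638·2.7162 = 5.5155.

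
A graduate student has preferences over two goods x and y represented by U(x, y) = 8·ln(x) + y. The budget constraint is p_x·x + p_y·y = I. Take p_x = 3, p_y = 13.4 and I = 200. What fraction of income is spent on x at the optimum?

Set MRS = p_x/p_y: (8/x)/1 = p_x/p_y.
So x*(p_x,p_y) = 8·p_y/p_x, independent of income; and y* = (I − 8·p_y)/p_y.
At the given prices: x* = 8·13.4/3 = 35.7333, and y* = 6.9254.
Expenditure on x: 3·35.7333 = 107.2; share = 0.536.

share on x = 0.536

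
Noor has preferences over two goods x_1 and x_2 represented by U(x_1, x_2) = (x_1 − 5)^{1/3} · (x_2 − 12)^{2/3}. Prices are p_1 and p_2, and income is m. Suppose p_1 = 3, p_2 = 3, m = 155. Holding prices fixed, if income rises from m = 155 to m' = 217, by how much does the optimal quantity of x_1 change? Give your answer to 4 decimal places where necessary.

This is Cobb-Douglas in (x_1−5, x_2−12): tangency gives 1/3·p_2·(x_2−12) = 2/3·p_1·(x_1−5).
Substituting into the budget: x_1* = 5 + 1/3·(m − 5·p_1 − 12·p_2)/p_1, and x_2* = 12 + 2/3·(…)/p_2.
Discretionary income = 155 − 5·3 − 12·3 = 104; x_1* = 5 + 1/3·104/3 = 16.5556.
At m' = 217: x_1* = 23.4444. Change: 23.4444 − 16.5556 = 6.8889.

Δx_1* = 6.8889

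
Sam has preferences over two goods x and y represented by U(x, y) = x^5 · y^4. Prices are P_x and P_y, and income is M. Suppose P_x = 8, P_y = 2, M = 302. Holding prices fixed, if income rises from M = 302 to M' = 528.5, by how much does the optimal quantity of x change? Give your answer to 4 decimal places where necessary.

Tangency: MRS = (5/4)·y/x = P_x/P_y.
Rearranging, P_y·y = (4/5)·P_x·x. Substituting into the budget gives P_x·x·(1 + (4/5)) = M.
Demand: x*(P_x,P_y,M) = 5/9·M/P_x and y* = 4/9·M/P_y.
At P_x=8, P_y=2, M=302: x* = 5/9·302/8 = 20.9722.
At M' = 528.5: x* = 36.7014. Change: 36.7014 − 20.9722 = 15.7292.

Δx* = 15.7292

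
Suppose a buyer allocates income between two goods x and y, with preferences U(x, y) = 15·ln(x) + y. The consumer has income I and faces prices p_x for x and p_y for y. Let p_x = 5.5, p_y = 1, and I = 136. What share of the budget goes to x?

share on x = 0.1103

MU_x = 15/x, MU_y = 1. Tangency: 15/x = p_x/p_y.
So x*(p_x,p_y) = 15·p_y/p_x, independent of income; and y* = (I − 15·p_y)/p_y.
At the given prices: x* = 15·1/5.5 = 2.7273, and y* = 121.
Expenditure on x: 5.5·2.7273 = 15; share = 0.1103.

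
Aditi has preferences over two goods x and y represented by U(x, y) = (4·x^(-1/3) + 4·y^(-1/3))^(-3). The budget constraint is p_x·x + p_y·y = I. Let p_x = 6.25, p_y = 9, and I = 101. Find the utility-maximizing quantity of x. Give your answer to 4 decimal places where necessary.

MU_x ∝ 4·x^(-4/3), MU_y ∝ 4·y^(-4/3), so MRS = (y/x)^(4/3) = p_x/p_y.
Solve for the ratio: y/x = [p_x/p_y]^(0.75).
With the ratio pinned down, the budget gives x* = I/(p_x + p_y·(y/x)) and y* = (y/x)·x*.
Numerically y/x = 0.760726, so x* = 101/(6.25 + 9·0.760726) = 7.712.

x* = 7.712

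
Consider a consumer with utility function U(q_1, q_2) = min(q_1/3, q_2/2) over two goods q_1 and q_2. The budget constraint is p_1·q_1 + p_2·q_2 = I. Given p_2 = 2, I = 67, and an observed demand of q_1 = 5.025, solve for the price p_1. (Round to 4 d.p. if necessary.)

Leontief preferences: the optimum is at the kink where q_1/3 = q_2/2, i.e. q_2 = (2/3)·q_1.
Budget: p_1·q_1 + p_2·(2/3)·q_1 = I, so (3·p_1 + 2·p_2)·q_1 = 3·I.
Demand: q_1*(p_1,p_2,I) = 3·I/(3·p_1 + 2·p_2), q_2* = 2·I/(3·p_1 + 2·p_2).
Set q_1* = 5.025 in the demand function and solve for p_1: p_1 = 12.

p_1 = 12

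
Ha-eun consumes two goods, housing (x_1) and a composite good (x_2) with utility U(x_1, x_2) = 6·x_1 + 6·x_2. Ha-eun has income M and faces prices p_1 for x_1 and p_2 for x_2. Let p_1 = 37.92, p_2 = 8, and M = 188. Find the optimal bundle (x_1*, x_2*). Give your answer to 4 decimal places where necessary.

Linear utility — the consumer picks whichever good has higher MU/price: 6/37.92 = 0.1582 vs 6/8 = 0.75.
x_2 gives more utility per dollar, so spend all income on x_2: x_2* = M/p_2, x_1* = 0.
Numerically: x_1* = 0, x_2* = 23.5.

x_1* = 0, x_2* = 23.5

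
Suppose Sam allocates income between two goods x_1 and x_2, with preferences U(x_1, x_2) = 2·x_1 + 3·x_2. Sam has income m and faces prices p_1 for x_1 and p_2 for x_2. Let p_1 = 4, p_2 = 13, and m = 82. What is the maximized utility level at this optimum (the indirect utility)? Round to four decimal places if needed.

V = 41

Linear utility — the consumer picks whichever good has higher MU/price: 2/4 = 0.5 vs 3/13 = 0.2308.
x_1 gives more utility per dollar, so spend all income on x_1: x_1* = m/p_1, x_2* = 0.
Numerically: x_1* = 20.5, x_2* = 0.
Utility at the optimum: U(20.5, 0) = 41.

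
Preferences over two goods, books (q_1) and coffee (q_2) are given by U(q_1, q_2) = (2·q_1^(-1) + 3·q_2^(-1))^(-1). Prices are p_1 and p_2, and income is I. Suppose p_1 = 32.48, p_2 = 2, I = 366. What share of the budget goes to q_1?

MU_q_1 ∝ 2·q_1^(-2), MU_q_2 ∝ 3·q_2^(-2), so MRS = (2/3)·(q_2/q_1)^(2) = p_1/p_2.
Solve for the ratio: q_2/q_1 = [(3/2)·p_1/p_2]^(0.5).
Substitute q_2 = (q_2/q_1)·q_1 into the budget: q_1* = I/(p_1 + p_2·(q_2/q_1)).
Numerically q_2/q_1 = 4.935585, so q_1* = 366/(32.48 + 2·4.935585) = 8.642 and q_2* = 4.935585·8.642 = 42.6535.
Expenditure on q_1: 32.48·8.642 = 280.6931; share = 0.7669.

share on q_1 = 0.7669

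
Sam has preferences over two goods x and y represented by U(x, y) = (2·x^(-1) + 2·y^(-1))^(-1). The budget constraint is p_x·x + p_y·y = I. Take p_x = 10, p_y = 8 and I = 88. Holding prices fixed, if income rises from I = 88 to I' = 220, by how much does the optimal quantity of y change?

Δy* = 7.7902

With the ratio pinned down, the budget gives x* = I/(p_x + p_y·(y/x)) and y* = (y/x)·x*.
Numerically y/x = 1.118034, so x* = 88/(10 + 8·1.118034) = 4.6452 and y* = 1.118034·4.6452 = 5.1935.
At I' = 220: y* = 12.9837. Change: 12.9837 − 5.1935 = 7.7902.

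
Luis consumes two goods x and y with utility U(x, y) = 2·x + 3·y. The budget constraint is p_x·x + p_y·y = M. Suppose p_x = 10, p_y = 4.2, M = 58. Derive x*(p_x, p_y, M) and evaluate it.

Perfect substitutes: compare marginal utility per dollar. 2/p_x vs 3/p_y → 0.2 vs 0.7143.
y gives more utility per dollar, so spend all income on y: y* = M/p_y, x* = 0.
Numerically: x* = 0, y* = 13.8095.

x* = 0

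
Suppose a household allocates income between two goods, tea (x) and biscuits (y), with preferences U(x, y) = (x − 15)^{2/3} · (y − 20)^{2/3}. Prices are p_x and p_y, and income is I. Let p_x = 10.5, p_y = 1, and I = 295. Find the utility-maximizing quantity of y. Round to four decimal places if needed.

y* = 78.75

This is Cobb-Douglas in (x−15, y−20): tangency gives 2/3·p_y·(y−20) = 2/3·p_x·(x−15).
After buying the subsistence bundle (15, 20), a share 0.5 of the remaining income goes to x: x* = 15 + 0.5·(I − 15p_x − 20p_y)/p_x.
Discretionary income = 295 − 15·10.5 − 20·1 = 117.5; y* = 20 + 0.5·117.5/1 = 78.75.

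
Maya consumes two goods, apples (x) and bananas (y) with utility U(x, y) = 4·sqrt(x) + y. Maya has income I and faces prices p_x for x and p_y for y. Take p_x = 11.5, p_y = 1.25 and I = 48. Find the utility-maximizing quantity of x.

x* = 0.0473

Utility is quasi-linear in y; the FOC for x is 2/√x = p_x/p_y.
Thus x* = (2·p_y/p_x)² — independent of I — with the rest of income spent on y.
Plugging in: x* = (2·1.25/11.5)² = 0.0473.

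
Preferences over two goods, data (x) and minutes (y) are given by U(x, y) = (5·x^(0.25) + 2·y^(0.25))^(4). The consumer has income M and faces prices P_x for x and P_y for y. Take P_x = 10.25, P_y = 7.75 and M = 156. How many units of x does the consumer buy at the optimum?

x* = 11.4994

With the ratio pinned down, the budget gives x* = M/(P_x + P_y·(y/x)) and y* = (y/x)·x*.
Numerically y/x = 0.427868, so x* = 156/(10.25 + 7.75·0.427868) = 11.4994.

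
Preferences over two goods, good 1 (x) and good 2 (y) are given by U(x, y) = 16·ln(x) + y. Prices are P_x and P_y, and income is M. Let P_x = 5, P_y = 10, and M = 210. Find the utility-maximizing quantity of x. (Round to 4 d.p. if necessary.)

So x*(P_x,P_y) = 16·P_y/P_x, independent of income; and y* = (M − 16·P_y)/P_y.
At the given prices: x* = 16·10/5 = 32.

x* = 32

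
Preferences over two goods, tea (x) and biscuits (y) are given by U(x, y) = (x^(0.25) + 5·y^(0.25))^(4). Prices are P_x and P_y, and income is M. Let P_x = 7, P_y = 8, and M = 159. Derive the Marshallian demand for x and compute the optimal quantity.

x* = 2.475

Numerically y/x = 7.155458, so x* = 159/(7 + 8·7.155458) = 2.475.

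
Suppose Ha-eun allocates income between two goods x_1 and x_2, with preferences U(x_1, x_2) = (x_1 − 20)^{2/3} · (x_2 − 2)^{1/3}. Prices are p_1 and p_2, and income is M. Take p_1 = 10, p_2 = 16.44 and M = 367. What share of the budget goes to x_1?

Discretionary income = 367 − 20·10 − 2·16.44 = 134.12; x_1* = 20 + 2/3·134.12/10 = 28.9413; x_2* = 2 + 1/3·134.12/16.44 = 4.7194.
Expenditure on x_1: 10·28.9413 = 289.4133; share = 0.7886.

share on x_1 = 0.7886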